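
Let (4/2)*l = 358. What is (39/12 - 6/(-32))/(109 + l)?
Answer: 55/4608 ≈ 0.011936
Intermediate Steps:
l = 179 (l = (½)*358 = 179)
(39/12 - 6/(-32))/(109 + l) = (39/12 - 6/(-32))/(109 + 179) = (39*(1/12) - 6*(-1/32))/288 = (13/4 + 3/16)*(1/288) = (55/16)*(1/288) = 55/4608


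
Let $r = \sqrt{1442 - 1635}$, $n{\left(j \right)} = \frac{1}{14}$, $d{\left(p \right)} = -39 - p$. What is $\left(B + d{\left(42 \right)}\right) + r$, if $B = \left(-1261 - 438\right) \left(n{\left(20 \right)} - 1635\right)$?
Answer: $\frac{38887277}{14} + i \sqrt{193} \approx 2.7777 \cdot 10^{6} + 13.892 i$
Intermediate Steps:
$n{\left(j \right)} = \frac{1}{14}$
$B = \frac{38888411}{14}$ ($B = \left(-1261 - 438\right) \left(\frac{1}{14} - 1635\right) = \left(-1699\right) \left(- \frac{22889}{14}\right) = \frac{38888411}{14} \approx 2.7777 \cdot 10^{6}$)
$r = i \sqrt{193}$ ($r = \sqrt{-193} = i \sqrt{193} \approx 13.892 i$)
$\left(B + d{\left(42 \right)}\right) + r = \left(\frac{38888411}{14} - 81\right) + i \sqrt{193} = \frac{38887277}{14} + i \sqrt{193}$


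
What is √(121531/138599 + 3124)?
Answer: √60027893145393/138599 ≈ 55.901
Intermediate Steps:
√(121531/138599 + 3124) = √(433104807/138599) = √60027893145393/138599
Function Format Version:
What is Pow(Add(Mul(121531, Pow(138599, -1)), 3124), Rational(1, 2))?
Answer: Mul(Rational(1, 138599), Pow(60027893145393, Rational(1, 2))) ≈ 55.901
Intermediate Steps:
Pow(Add(Mul(121531, Pow(138599, -1)), 3124), Rational(1, 2)) = Pow(Add(Mul(121531, Rational(1, 138599)), 3124), Rational(1, 2)) = Pow(Add(Rational(121531, 138599), 3124), Rational(1, 2)) = Pow(Rational(433104807, 138599), Rational(1, 2)) = Mul(Rational(1, 138599), Pow(60027893145393, Rational(1, 2)))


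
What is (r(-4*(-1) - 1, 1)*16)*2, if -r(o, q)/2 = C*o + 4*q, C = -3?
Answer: 320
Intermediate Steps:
r(o, q) = -8*q + 6*o (r(o, q) = -2*(-3*o + 4*q) = -8*q + 6*o)
(r(-4*(-1) - 1, 1)*16)*2 = ((-8*1 + 6*(-4*(-1) - 1))*16)*2 = ((-8 + 6*(4 - 1))*16)*2 = ((-8 + 6*3)*16)*2 = ((-8 + 18)*16)*2 = (10*16)*2 = 160*2 = 320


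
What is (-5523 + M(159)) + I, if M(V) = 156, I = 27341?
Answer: 21974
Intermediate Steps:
(-5523 + M(159)) + I = (-5523 + 156) + 27341 = -5367 + 27341 = 21974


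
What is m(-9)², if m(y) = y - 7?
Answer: 256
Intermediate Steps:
m(y) = -7 + y
m(-9)² = (-7 - 9)² = (-16)² = 256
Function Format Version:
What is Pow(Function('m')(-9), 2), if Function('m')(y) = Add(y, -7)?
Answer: 256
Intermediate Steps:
Function('m')(y) = Add(-7, y)
Pow(Function('m')(-9), 2) = Pow(Add(-7, -9), 2) = Pow(-16, 2) = 256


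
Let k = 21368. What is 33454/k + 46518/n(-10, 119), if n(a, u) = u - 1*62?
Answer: 165983917/202996 ≈ 817.67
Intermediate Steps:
n(a, u) = -62 + u (n(a, u) = u - 62 = -62 + u)
33454/k + 46518/n(-10, 119) = 33454/21368 + 46518/(-62 + 119) = 33454*(1/21368) + 46518/57 = 16727/10684 + 46518*(1/57) = 16727/10684 + 15506/19 = 165983917/202996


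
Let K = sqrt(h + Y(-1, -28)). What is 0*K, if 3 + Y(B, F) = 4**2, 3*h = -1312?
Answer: 0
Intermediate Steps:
h = -1312/3 (h = (1/3)*(-1312) = -1312/3 ≈ -437.33)
Y(B, F) = 13 (Y(B, F) = -3 + 4**2 = -3 + 16 = 13)
K = I*sqrt(3819)/3 (K = sqrt(-1312/3 + 13) = sqrt(-1273/3) = I*sqrt(3819)/3 ≈ 20.599*I)
0*K = 0*(I*sqrt(3819)/3) = 0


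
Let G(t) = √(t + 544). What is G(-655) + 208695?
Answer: 208695 + I*√111 ≈ 2.087e+5 + 10.536*I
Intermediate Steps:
G(t) = √(544 + t)
G(-655) + 208695 = √(544 - 655) + 208695 = √(-111) + 208695 = I*√111 + 208695 = 208695 + I*√111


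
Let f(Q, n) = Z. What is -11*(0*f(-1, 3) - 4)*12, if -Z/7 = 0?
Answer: 528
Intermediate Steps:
Z = 0 (Z = -7*0 = 0)
f(Q, n) = 0
-11*(0*f(-1, 3) - 4)*12 = -11*(0*0 - 4)*12 = -11*(0 - 4)*12 = -11*(-4)*12 = 44*12 = 528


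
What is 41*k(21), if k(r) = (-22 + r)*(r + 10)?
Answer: -1271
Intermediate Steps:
k(r) = (-22 + r)*(10 + r)
41*k(21) = 41*(-220 + 21² - 12*21) = 41*(-220 + 441 - 252) = 41*(-31) = -1271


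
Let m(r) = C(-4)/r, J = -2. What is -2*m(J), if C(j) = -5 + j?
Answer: -9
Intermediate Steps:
m(r) = -9/r (m(r) = (-5 - 4)/r = -9/r)
-2*m(J) = -(-18)/(-2) = -(-18)*(-1)/2 = -2*9/2 = -9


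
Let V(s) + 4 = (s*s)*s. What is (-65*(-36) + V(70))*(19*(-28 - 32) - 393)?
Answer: -529400088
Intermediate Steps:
V(s) = -4 + s³ (V(s) = -4 + (s*s)*s = -4 + s²*s = -4 + s³)
(-65*(-36) + V(70))*(19*(-28 - 32) - 393) = (-65*(-36) + (-4 + 70³))*(19*(-28 - 32) - 393) = (2340 + (-4 + 343000))*(19*(-60) - 393) = (2340 + 342996)*(-1140 - 393) = 345336*(-1533) = -529400088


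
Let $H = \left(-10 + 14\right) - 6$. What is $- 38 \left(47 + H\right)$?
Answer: $-1710$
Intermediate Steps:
$H = -2$ ($H = 4 - 6 = -2$)
$- 38 \left(47 + H\right) = - 38 \left(47 - 2\right) = \left(-38\right) 45 = -1710$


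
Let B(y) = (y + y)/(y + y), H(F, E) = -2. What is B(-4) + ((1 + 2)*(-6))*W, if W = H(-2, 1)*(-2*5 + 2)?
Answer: -287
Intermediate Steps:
B(y) = 1 (B(y) = (2*y)/((2*y)) = (2*y)*(1/(2*y)) = 1)
W = 16 (W = -2*(-2*5 + 2) = -2*(-10 + 2) = -2*(-8) = 16)
B(-4) + ((1 + 2)*(-6))*W = 1 + ((1 + 2)*(-6))*16 = 1 + (3*(-6))*16 = 1 - 18*16 = 1 - 288 = -287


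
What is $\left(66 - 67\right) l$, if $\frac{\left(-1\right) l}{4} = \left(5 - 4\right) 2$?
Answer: $8$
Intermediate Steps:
$l = -8$ ($l = - 4 \left(5 - 4\right) 2 = - 4 \cdot 1 \cdot 2 = \left(-4\right) 2 = -8$)
$\left(66 - 67\right) l = \left(66 - 67\right) \left(-8\right) = \left(-1\right) \left(-8\right) = 8$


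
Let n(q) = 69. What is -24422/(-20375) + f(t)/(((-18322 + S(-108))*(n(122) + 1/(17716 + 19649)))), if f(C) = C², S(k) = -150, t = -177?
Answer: 1139228337532349/970344130262000 ≈ 1.1740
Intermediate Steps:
-24422/(-20375) + f(t)/(((-18322 + S(-108))*(n(122) + 1/(17716 + 19649)))) = -24422/(-20375) + (-177)²/(((-18322 - 150)*(69 + 1/(17716 + 19649)))) = -24422*(-1/20375) + 31329/((-18472*(69 + 1/37365))) = 24422/20375 + 31329/((-18472*(69 + 1/37365))) = 24422/20375 + 31329/((-18472*2578186/37365)) = 24422/20375 + 31329/(-47624251792/37365) = 24422/20375 + 31329*(-37365/47624251792) = 24422/20375 - 1170608085/47624251792 = 1139228337532349/970344130262000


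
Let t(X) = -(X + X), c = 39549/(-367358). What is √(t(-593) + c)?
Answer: √160038424952962/367358 ≈ 34.437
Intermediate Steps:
c = -39549/367358 (c = 39549*(-1/367358) = -39549/367358 ≈ -0.10766)
t(X) = -2*X
√(t(-593) + c) = √(-2*(-593) - 39549/367358) = √(1186 - 39549/367358) = √(435647039/367358) = √160038424952962/367358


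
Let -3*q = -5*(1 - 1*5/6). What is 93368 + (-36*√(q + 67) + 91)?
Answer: 93459 - 6*√2422 ≈ 93164.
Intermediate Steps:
q = 5/18 (q = -(-5)*(1 - 1*5/6)/3 = -(-5)*(1 - 5*⅙)/3 = -(-5)*(1 - ⅚)/3 = -(-5)/(3*6) = -⅓*(-⅚) = 5/18 ≈ 0.27778)
93368 + (-36*√(q + 67) + 91) = 93368 + (-36*√(5/18 + 67) + 91) = 93368 + (-6*√2422 + 91) = 93368 + (91 - 6*√2422) = 93459 - 6*√2422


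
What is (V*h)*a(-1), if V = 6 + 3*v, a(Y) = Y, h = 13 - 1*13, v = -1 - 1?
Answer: 0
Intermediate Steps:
v = -2
h = 0 (h = 13 - 13 = 0)
V = 0 (V = 6 + 3*(-2) = 6 - 6 = 0)
(V*h)*a(-1) = (0*0)*(-1) = 0*(-1) = 0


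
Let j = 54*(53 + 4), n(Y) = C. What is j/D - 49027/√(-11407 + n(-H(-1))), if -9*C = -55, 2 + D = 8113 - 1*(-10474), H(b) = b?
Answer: 342/2065 + 13371*I*√53/212 ≈ 0.16562 + 459.16*I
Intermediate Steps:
D = 18585 (D = -2 + (8113 - 1*(-10474)) = -2 + (8113 + 10474) = -2 + 18587 = 18585)
C = 55/9 (C = -⅑*(-55) = 55/9 ≈ 6.1111)
n(Y) = 55/9
j = 3078 (j = 54*57 = 3078)
j/D - 49027/√(-11407 + n(-H(-1))) = 3078/18585 - 49027/√(-11407 + 55/9) = 3078*(1/18585) - 49027*(-3*I*√53/2332) = 342/2065 - 49027*(-3*I*√53/2332) = 342/2065 - (-13371)*I*√53/212 = 342/2065 + 13371*I*√53/212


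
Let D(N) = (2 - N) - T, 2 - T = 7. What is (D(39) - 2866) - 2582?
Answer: -5480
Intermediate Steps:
T = -5 (T = 2 - 1*7 = 2 - 7 = -5)
D(N) = 7 - N (D(N) = (2 - N) - 1*(-5) = (2 - N) + 5 = 7 - N)
(D(39) - 2866) - 2582 = ((7 - 1*39) - 2866) - 2582 = ((7 - 39) - 2866) - 2582 = (-32 - 2866) - 2582 = -2898 - 2582 = -5480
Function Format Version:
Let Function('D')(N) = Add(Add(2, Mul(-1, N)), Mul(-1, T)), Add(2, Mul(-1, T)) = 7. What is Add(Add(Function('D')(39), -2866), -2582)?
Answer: -5480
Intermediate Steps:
T = -5 (T = Add(2, Mul(-1, 7)) = Add(2, -7) = -5)
Function('D')(N) = Add(7, Mul(-1, N)) (Function('D')(N) = Add(Add(2, Mul(-1, N)), Mul(-1, -5)) = Add(Add(2, Mul(-1, N)), 5) = Add(7, Mul(-1, N)))
Add(Add(Function('D')(39), -2866), -2582) = Add(Add(Add(7, Mul(-1, 39)), -2866), -2582) = Add(Add(Add(7, -39), -2866), -2582) = Add(Add(-32, -2866), -2582) = Add(-2898, -2582) = -5480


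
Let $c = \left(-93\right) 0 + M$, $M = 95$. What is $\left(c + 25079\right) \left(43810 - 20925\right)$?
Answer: $576106990$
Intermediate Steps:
$c = 95$ ($c = \left(-93\right) 0 + 95 = 0 + 95 = 95$)
$\left(c + 25079\right) \left(43810 - 20925\right) = \left(95 + 25079\right) \left(43810 - 20925\right) = 25174 \cdot 22885 = 576106990$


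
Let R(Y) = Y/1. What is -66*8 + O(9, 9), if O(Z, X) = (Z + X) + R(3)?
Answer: -507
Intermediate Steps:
R(Y) = Y (R(Y) = Y*1 = Y)
O(Z, X) = 3 + X + Z (O(Z, X) = (Z + X) + 3 = (X + Z) + 3 = 3 + X + Z)
-66*8 + O(9, 9) = -66*8 + (3 + 9 + 9) = -528 + 21 = -507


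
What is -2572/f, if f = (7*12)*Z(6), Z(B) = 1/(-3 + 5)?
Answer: -1286/21 ≈ -61.238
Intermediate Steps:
Z(B) = ½ (Z(B) = 1/2 = ½)
f = 42 (f = (7*12)*(½) = 84*(½) = 42)
-2572/f = -2572/42 = -2572*1/42 = -1286/21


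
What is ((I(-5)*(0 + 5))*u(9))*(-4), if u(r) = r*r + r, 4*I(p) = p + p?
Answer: 4500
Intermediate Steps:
I(p) = p/2 (I(p) = (p + p)/4 = (2*p)/4 = p/2)
u(r) = r + r² (u(r) = r² + r = r + r²)
((I(-5)*(0 + 5))*u(9))*(-4) = ((((½)*(-5))*(0 + 5))*(9*(1 + 9)))*(-4) = ((-5/2*5)*(9*10))*(-4) = -25/2*90*(-4) = -1125*(-4) = 4500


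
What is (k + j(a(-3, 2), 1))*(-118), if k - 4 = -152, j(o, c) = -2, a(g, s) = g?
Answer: 17700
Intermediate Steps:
k = -148 (k = 4 - 152 = -148)
(k + j(a(-3, 2), 1))*(-118) = (-148 - 2)*(-118) = -150*(-118) = 17700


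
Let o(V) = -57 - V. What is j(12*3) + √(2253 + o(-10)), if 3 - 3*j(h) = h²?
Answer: -431 + √2206 ≈ -384.03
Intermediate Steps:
j(h) = 1 - h²/3
j(12*3) + √(2253 + o(-10)) = (1 - (12*3)²/3) + √(2253 + (-57 - 1*(-10))) = (1 - ⅓*36²) + √(2253 + (-57 + 10)) = (1 - ⅓*1296) + √(2253 - 47) = (1 - 432) + √2206 = -431 + √2206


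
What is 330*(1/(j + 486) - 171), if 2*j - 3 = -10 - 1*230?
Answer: -2765026/49 ≈ -56429.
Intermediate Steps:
j = -237/2 (j = 3/2 + (-10 - 1*230)/2 = 3/2 + (-10 - 230)/2 = 3/2 + (½)*(-240) = 3/2 - 120 = -237/2 ≈ -118.50)
330*(1/(j + 486) - 171) = 330*(1/(-237/2 + 486) - 171) = 330*(1/(735/2) - 171) = 330*(2/735 - 171) = 330*(-125683/735) = -2765026/49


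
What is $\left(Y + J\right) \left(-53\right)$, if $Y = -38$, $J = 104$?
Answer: $-3498$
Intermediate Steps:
$\left(Y + J\right) \left(-53\right) = \left(-38 + 104\right) \left(-53\right) = 66 \left(-53\right) = -3498$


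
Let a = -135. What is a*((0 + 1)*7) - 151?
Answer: -1096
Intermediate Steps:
a*((0 + 1)*7) - 151 = -135*(0 + 1)*7 - 151 = -135*7 - 151 = -945 - 151 = -1096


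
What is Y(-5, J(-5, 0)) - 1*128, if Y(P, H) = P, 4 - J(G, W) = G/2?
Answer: -133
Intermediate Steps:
J(G, W) = 4 - G/2
Y(-5, J(-5, 0)) - 1*128 = -5 - 1*128 = -5 - 128 = -133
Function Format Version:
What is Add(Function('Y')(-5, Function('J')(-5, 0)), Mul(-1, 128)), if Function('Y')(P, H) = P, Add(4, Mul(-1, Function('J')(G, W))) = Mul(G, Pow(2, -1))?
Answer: -133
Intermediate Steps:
Function('J')(G, W) = Add(4, Mul(Rational(-1, 2), G)) (Function('J')(G, W) = Add(4, Mul(-1, Mul(G, Pow(2, -1)))) = Add(4, Mul(-1, Mul(G, Rational(1, 2)))) = Add(4, Mul(-1, Mul(Rational(1, 2), G))) = Add(4, Mul(Rational(-1, 2), G)))
Add(Function('Y')(-5, Function('J')(-5, 0)), Mul(-1, 128)) = Add(-5, Mul(-1, 128)) = Add(-5, -128) = -133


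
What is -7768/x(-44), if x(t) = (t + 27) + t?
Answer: 7768/61 ≈ 127.34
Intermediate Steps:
x(t) = 27 + 2*t (x(t) = (27 + t) + t = 27 + 2*t)
-7768/x(-44) = -7768/(27 + 2*(-44)) = -7768/(27 - 88) = -7768/(-61) = -7768*(-1/61) = 7768/61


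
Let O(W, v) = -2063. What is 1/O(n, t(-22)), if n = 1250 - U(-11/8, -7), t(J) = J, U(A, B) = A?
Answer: -1/2063 ≈ -0.00048473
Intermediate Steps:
n = 10011/8 (n = 1250 - (-11)/8 = 1250 - 1*(-11/8) = 1250 + 11/8 = 10011/8 ≈ 1251.4)
1/O(n, t(-22)) = 1/(-2063) = -1/2063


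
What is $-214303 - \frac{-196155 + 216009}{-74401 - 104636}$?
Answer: $- \frac{4263127373}{19893} \approx -2.143 \cdot 10^{5}$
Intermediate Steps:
$-214303 - \frac{-196155 + 216009}{-74401 - 104636} = -214303 - \frac{19854}{-179037} = -214303 - 19854 \left(- \frac{1}{179037}\right) = -214303 - - \frac{2206}{19893} = -214303 + \frac{2206}{19893} = - \frac{4263127373}{19893}$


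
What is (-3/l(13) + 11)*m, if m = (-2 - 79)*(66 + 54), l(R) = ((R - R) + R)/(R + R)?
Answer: -48600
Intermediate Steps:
l(R) = 1/2 (l(R) = (0 + R)/((2*R)) = R*(1/(2*R)) = 1/2)
m = -9720 (m = -81*120 = -9720)
(-3/l(13) + 11)*m = (-3/1/2 + 11)*(-9720) = (-3*2 + 11)*(-9720) = (-6 + 11)*(-9720) = 5*(-9720) = -48600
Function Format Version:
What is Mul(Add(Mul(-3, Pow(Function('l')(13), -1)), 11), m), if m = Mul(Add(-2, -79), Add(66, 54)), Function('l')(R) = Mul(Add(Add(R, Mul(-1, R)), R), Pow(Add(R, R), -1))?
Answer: -48600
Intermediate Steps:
Function('l')(R) = Rational(1, 2) (Function('l')(R) = Mul(Add(0, R), Pow(Mul(2, R), -1)) = Mul(R, Mul(Rational(1, 2), Pow(R, -1))) = Rational(1, 2))
m = -9720 (m = Mul(-81, 120) = -9720)
Mul(Add(Mul(-3, Pow(Function('l')(13), -1)), 11), m) = Mul(Add(Mul(-3, Pow(Rational(1, 2), -1)), 11), -9720) = Mul(Add(Mul(-3, 2), 11), -9720) = Mul(Add(-6, 11), -9720) = Mul(5, -9720) = -48600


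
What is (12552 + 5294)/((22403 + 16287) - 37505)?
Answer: 17846/1185 ≈ 15.060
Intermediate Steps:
(12552 + 5294)/((22403 + 16287) - 37505) = 17846/(38690 - 37505) = 17846/1185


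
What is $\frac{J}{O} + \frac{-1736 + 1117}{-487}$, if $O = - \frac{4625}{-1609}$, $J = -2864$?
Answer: $- \frac{2241318837}{2252375} \approx -995.09$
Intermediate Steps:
$O = \frac{4625}{1609}$ ($O = \left(-4625\right) \left(- \frac{1}{1609}\right) = \frac{4625}{1609} \approx 2.8745$)
$\frac{J}{O} + \frac{-1736 + 1117}{-487} = - \frac{2864}{\frac{4625}{1609}} + \frac{-1736 + 1117}{-487} = \left(-2864\right) \frac{1609}{4625} - - \frac{619}{487} = - \frac{4608176}{4625} + \frac{619}{487} = - \frac{2241318837}{2252375}$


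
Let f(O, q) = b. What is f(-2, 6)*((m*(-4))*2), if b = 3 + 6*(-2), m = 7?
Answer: 504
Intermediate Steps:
b = -9 (b = 3 - 12 = -9)
f(O, q) = -9
f(-2, 6)*((m*(-4))*2) = -9*7*(-4)*2 = -(-252)*2 = -9*(-56) = 504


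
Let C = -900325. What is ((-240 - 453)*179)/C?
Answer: 124047/900325 ≈ 0.13778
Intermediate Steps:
((-240 - 453)*179)/C = ((-240 - 453)*179)/(-900325) = -693*179*(-1/900325) = -124047*(-1/900325) = 124047/900325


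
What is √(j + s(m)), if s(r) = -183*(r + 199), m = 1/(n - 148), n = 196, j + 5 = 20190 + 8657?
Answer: I*√121261/4 ≈ 87.056*I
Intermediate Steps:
j = 28842 (j = -5 + (20190 + 8657) = -5 + 28847 = 28842)
m = 1/48 (m = 1/(196 - 148) = 1/48 ≈ 0.020833)
s(r) = -36417 - 183*r (s(r) = -183*(199 + r) = -36417 - 183*r)
√(j + s(m)) = √(28842 + (-36417 - 183*1/48)) = √(28842 + (-36417 - 61/16)) = √(28842 - 582733/16) = √(-121261/16) = I*√121261/4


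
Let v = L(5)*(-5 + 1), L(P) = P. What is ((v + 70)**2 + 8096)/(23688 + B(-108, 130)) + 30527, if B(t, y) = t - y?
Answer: 357934373/11725 ≈ 30527.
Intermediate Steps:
v = -20 (v = 5*(-5 + 1) = 5*(-4) = -20)
((v + 70)**2 + 8096)/(23688 + B(-108, 130)) + 30527 = ((-20 + 70)**2 + 8096)/(23688 + (-108 - 1*130)) + 30527 = (50**2 + 8096)/(23688 + (-108 - 130)) + 30527 = (2500 + 8096)/(23688 - 238) + 30527 = 10596/23450 + 30527 = 10596*(1/23450) + 30527 = 5298/11725 + 30527 = 357934373/11725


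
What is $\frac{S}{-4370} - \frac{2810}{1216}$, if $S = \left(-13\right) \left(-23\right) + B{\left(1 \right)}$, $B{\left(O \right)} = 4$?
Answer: $- \frac{166423}{69920} \approx -2.3802$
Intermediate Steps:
$S = 303$ ($S = \left(-13\right) \left(-23\right) + 4 = 299 + 4 = 303$)
$\frac{S}{-4370} - \frac{2810}{1216} = \frac{303}{-4370} - \frac{2810}{1216} = 303 \left(- \frac{1}{4370}\right) - \frac{1405}{608} = - \frac{303}{4370} - \frac{1405}{608} = - \frac{166423}{69920}$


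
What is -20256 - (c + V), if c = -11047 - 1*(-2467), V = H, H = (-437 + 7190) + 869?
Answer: -19298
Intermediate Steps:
H = 7622 (H = 6753 + 869 = 7622)
V = 7622
c = -8580 (c = -11047 + 2467 = -8580)
-20256 - (c + V) = -20256 - (-8580 + 7622) = -20256 - 1*(-958) = -20256 + 958 = -19298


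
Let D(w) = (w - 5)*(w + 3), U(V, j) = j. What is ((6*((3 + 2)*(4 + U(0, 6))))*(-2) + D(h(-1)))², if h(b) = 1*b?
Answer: 374544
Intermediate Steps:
h(b) = b
D(w) = (-5 + w)*(3 + w)
((6*((3 + 2)*(4 + U(0, 6))))*(-2) + D(h(-1)))² = ((6*((3 + 2)*(4 + 6)))*(-2) + (-15 + (-1)² - 2*(-1)))² = ((6*(5*10))*(-2) + (-15 + 1 + 2))² = ((6*50)*(-2) - 12)² = (300*(-2) - 12)² = (-600 - 12)² = (-612)² = 374544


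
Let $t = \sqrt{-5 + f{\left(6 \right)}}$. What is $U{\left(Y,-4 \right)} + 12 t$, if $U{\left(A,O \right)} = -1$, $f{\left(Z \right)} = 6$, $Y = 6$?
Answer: $11$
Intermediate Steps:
$t = 1$ ($t = \sqrt{-5 + 6} = \sqrt{1} = 1$)
$U{\left(Y,-4 \right)} + 12 t = -1 + 12 \cdot 1 = -1 + 12 = 11$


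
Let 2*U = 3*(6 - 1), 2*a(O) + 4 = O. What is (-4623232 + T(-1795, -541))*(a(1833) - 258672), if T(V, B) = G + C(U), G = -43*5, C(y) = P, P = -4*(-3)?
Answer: 2383450094025/2 ≈ 1.1917e+12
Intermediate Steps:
a(O) = -2 + O/2
P = 12
U = 15/2 (U = (3*(6 - 1))/2 = (3*5)/2 = (½)*15 = 15/2 ≈ 7.5000)
C(y) = 12
G = -215
T(V, B) = -203 (T(V, B) = -215 + 12 = -203)
(-4623232 + T(-1795, -541))*(a(1833) - 258672) = (-4623232 - 203)*((-2 + (½)*1833) - 258672) = -4623435*((-2 + 1833/2) - 258672) = -4623435*(1829/2 - 258672) = -4623435*(-515515/2) = 2383450094025/2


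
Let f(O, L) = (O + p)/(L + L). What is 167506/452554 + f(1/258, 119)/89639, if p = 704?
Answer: 461033788764809/1245472314760212 ≈ 0.37017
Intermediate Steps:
f(O, L) = (704 + O)/(2*L) (f(O, L) = (O + 704)/(L + L) = (704 + O)/((2*L)) = (704 + O)*(1/(2*L)) = (704 + O)/(2*L))
167506/452554 + f(1/258, 119)/89639 = 167506/452554 + ((1/2)*(704 + 1/258)/119)/89639 = 167506*(1/452554) + ((1/2)*(1/119)*(704 + 1/258))*(1/89639) = 83753/226277 + ((1/2)*(1/119)*(181633/258))*(1/89639) = 83753/226277 + (181633/61404)*(1/89639) = 83753/226277 + 181633/5504193156 = 461033788764809/1245472314760212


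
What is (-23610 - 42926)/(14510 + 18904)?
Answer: -33268/16707 ≈ -1.9913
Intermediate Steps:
(-23610 - 42926)/(14510 + 18904) = -66536/33414 = -66536*1/33414 = -33268/16707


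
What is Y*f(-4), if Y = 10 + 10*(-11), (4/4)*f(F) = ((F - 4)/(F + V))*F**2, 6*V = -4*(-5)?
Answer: -19200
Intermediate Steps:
V = 10/3 (V = (-4*(-5))/6 = (1/6)*20 = 10/3 ≈ 3.3333)
f(F) = F**2*(-4 + F)/(10/3 + F) (f(F) = ((F - 4)/(F + 10/3))*F**2 = ((-4 + F)/(10/3 + F))*F**2 = F**2*(-4 + F)/(10/3 + F))
Y = -100 (Y = 10 - 110 = -100)
Y*f(-4) = -300*(-4)**2*(-4 - 4)/(10 + 3*(-4)) = -300*16*(-8)/(10 - 12) = -300*16*(-8)/(-2) = -300*16*(-1)*(-8)/2 = -100*192 = -19200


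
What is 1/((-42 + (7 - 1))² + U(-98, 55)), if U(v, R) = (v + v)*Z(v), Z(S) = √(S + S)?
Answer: 81/575572 + 343*I/1151144 ≈ 0.00014073 + 0.00029796*I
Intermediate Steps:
Z(S) = √2*√S (Z(S) = √(2*S) = √2*√S)
U(v, R) = 2*√2*v^(3/2) (U(v, R) = (v + v)*(√2*√v) = (2*v)*(√2*√v) = 2*√2*v^(3/2))
1/((-42 + (7 - 1))² + U(-98, 55)) = 1/((-42 + (7 - 1))² + 2*√2*(-98)^(3/2)) = 1/((-42 + 6)² + 2*√2*(-686*I*√2)) = 1/((-36)² - 2744*I) = 1/(1296 - 2744*I) = (1296 + 2744*I)/9209152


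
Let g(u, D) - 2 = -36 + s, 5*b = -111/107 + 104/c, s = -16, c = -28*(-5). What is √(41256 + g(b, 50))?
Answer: √41206 ≈ 202.99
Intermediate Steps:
c = 140
b = -1103/18725 (b = (-111/107 + 104/140)/5 = (-111*1/107 + 104*(1/140))/5 = (-111/107 + 26/35)/5 = (⅕)*(-1103/3745) = -1103/18725 ≈ -0.058905)
g(u, D) = -50 (g(u, D) = 2 + (-36 - 16) = 2 - 52 = -50)
√(41256 + g(b, 50)) = √(41256 - 50) = √41206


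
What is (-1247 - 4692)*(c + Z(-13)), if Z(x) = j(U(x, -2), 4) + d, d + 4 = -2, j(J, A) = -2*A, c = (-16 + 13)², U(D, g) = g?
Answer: 29695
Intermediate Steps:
c = 9 (c = (-3)² = 9)
d = -6 (d = -4 - 2 = -6)
Z(x) = -14 (Z(x) = -2*4 - 6 = -8 - 6 = -14)
(-1247 - 4692)*(c + Z(-13)) = (-1247 - 4692)*(9 - 14) = -5939*(-5) = 29695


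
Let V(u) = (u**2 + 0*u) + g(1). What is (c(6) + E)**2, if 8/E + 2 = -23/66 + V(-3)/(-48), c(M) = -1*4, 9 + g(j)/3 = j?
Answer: 72658576/1155625 ≈ 62.874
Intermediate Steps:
g(j) = -27 + 3*j
c(M) = -4
V(u) = -24 + u**2 (V(u) = (u**2 + 0*u) + (-27 + 3*1) = (u**2 + 0) + (-27 + 3) = u**2 - 24 = -24 + u**2)
E = -4224/1075 (E = 8/(-2 + (-23/66 + (-24 + (-3)**2)/(-48))) = 8/(-2 + (-23*1/66 + (-24 + 9)*(-1/48))) = 8/(-2 + (-23/66 - 15*(-1/48))) = 8/(-2 + (-23/66 + 5/16)) = 8/(-2 - 19/528) = 8/(-1075/528) = 8*(-528/1075) = -4224/1075 ≈ -3.9293)
(c(6) + E)**2 = (-4 - 4224/1075)**2 = (-8524/1075)**2 = 72658576/1155625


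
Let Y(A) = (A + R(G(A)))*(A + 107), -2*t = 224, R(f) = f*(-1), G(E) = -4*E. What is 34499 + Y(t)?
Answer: 37299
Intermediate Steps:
R(f) = -f
t = -112 (t = -1/2*224 = -112)
Y(A) = 5*A*(107 + A) (Y(A) = (A - (-4)*A)*(A + 107) = (A + 4*A)*(107 + A) = (5*A)*(107 + A) = 5*A*(107 + A))
34499 + Y(t) = 34499 + 5*(-112)*(107 - 112) = 34499 + 5*(-112)*(-5) = 34499 + 2800 = 37299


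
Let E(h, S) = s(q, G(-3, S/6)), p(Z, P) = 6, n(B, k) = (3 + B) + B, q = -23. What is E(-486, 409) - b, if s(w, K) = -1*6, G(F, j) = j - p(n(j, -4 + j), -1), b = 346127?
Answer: -346133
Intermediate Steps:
n(B, k) = 3 + 2*B
G(F, j) = -6 + j (G(F, j) = j - 1*6 = j - 6 = -6 + j)
s(w, K) = -6
E(h, S) = -6
E(-486, 409) - b = -6 - 1*346127 = -6 - 346127 = -346133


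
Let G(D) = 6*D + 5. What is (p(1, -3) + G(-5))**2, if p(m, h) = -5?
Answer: 900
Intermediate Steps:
G(D) = 5 + 6*D
(p(1, -3) + G(-5))**2 = (-5 + (5 + 6*(-5)))**2 = (-5 + (5 - 30))**2 = (-5 - 25)**2 = (-30)**2 = 900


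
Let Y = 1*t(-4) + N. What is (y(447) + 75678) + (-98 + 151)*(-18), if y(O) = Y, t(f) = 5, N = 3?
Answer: 74732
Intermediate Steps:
Y = 8 (Y = 1*5 + 3 = 5 + 3 = 8)
y(O) = 8
(y(447) + 75678) + (-98 + 151)*(-18) = (8 + 75678) + (-98 + 151)*(-18) = 75686 + 53*(-18) = 75686 - 954 = 74732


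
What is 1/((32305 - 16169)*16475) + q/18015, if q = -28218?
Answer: -500099335519/319274560600 ≈ -1.5664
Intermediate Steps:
1/((32305 - 16169)*16475) + q/18015 = 1/((32305 - 16169)*16475) - 28218/18015 = (1/16475)/16136 - 28218*1/18015 = (1/16136)*(1/16475) - 9406/6005 = 1/265840600 - 9406/6005 = -500099335519/319274560600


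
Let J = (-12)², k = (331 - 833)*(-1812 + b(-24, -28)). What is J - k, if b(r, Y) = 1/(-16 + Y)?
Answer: -20008811/22 ≈ -9.0949e+5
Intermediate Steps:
k = 20011979/22 (k = (331 - 833)*(-1812 + 1/(-16 - 28)) = -502*(-1812 + 1/(-44)) = -502*(-1812 - 1/44) = -502*(-79729/44) = 20011979/22 ≈ 9.0964e+5)
J = 144
J - k = 144 - 1*20011979/22 = 144 - 20011979/22 = -20008811/22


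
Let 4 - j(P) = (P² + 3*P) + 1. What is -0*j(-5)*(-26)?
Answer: 0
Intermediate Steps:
j(P) = 3 - P² - 3*P (j(P) = 4 - ((P² + 3*P) + 1) = 4 - (1 + P² + 3*P) = 4 + (-1 - P² - 3*P) = 3 - P² - 3*P)
-0*j(-5)*(-26) = -0*(3 - 1*(-5)² - 3*(-5))*(-26) = -0*(3 - 1*25 + 15)*(-26) = -0*(3 - 25 + 15)*(-26) = -0*(-7)*(-26) = -42*0*(-26) = 0*(-26) = 0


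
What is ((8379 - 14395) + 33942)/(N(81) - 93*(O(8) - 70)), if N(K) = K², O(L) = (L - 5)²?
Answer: 13963/6117 ≈ 2.2827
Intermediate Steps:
O(L) = (-5 + L)²
((8379 - 14395) + 33942)/(N(81) - 93*(O(8) - 70)) = ((8379 - 14395) + 33942)/(81² - 93*((-5 + 8)² - 70)) = (-6016 + 33942)/(6561 - 93*(3² - 70)) = 27926/(6561 - 93*(9 - 70)) = 27926/(6561 - 93*(-61)) = 27926/(6561 + 5673) = 27926/12234 = 27926*(1/12234) = 13963/6117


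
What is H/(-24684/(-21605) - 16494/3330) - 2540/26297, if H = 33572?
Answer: -423443457656344/48063053197 ≈ -8810.2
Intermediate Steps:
H/(-24684/(-21605) - 16494/3330) - 2540/26297 = 33572/(-24684/(-21605) - 16494/3330) - 2540/26297 = 33572/(-24684*(-1/21605) - 16494*1/3330) - 2540*1/26297 = 33572/(24684/21605 - 2749/555) - 2540/26297 = 33572/(-1827701/479631) - 2540/26297 = 33572*(-479631/1827701) - 2540/26297 = -16102171932/1827701 - 2540/26297 = -423443457656344/48063053197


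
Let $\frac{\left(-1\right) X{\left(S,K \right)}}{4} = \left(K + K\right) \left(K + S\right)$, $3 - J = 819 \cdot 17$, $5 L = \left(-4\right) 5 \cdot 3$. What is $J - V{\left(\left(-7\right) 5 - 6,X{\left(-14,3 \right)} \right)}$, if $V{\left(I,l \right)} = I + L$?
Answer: $-13867$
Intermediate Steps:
$L = -12$ ($L = \frac{\left(-4\right) 5 \cdot 3}{5} = \frac{\left(-20\right) 3}{5} = \frac{1}{5} \left(-60\right) = -12$)
$J = -13920$ ($J = 3 - 819 \cdot 17 = 3 - 13923 = -13920$)
$X{\left(S,K \right)} = - 8 K \left(K + S\right)$ ($X{\left(S,K \right)} = - 4 \left(K + K\right) \left(K + S\right) = - 4 \cdot 2 K \left(K + S\right) = - 8 K \left(K + S\right)$)
$V{\left(I,l \right)} = -12 + I$ ($V{\left(I,l \right)} = I - 12 = -12 + I$)
$J - V{\left(\left(-7\right) 5 - 6,X{\left(-14,3 \right)} \right)} = -13920 - \left(-12 - 41\right) = -13920 - -53 = -13920 + 53 = -13867$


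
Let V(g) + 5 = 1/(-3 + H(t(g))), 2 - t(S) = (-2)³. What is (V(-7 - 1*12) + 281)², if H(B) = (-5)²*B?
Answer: 4647557929/61009 ≈ 76178.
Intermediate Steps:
t(S) = 10 (t(S) = 2 - 1*(-2)³ = 2 - 1*(-8) = 2 + 8 = 10)
H(B) = 25*B
V(g) = -1234/247 (V(g) = -5 + 1/(-3 + 25*10) = -5 + 1/(-3 + 250) = -5 + 1/247 = -1234/247)
(V(-7 - 1*12) + 281)² = (-1234/247 + 281)² = (68173/247)² = 4647557929/61009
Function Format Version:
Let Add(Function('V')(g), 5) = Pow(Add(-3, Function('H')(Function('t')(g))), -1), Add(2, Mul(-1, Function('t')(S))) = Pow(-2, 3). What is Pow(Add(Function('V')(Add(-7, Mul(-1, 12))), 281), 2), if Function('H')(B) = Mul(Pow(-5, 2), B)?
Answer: Rational(4647557929, 61009) ≈ 76178.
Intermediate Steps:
Function('t')(S) = 10 (Function('t')(S) = Add(2, Mul(-1, Pow(-2, 3))) = Add(2, Mul(-1, -8)) = Add(2, 8) = 10)
Function('H')(B) = Mul(25, B)
Function('V')(g) = Rational(-1234, 247) (Function('V')(g) = Add(-5, Pow(Add(-3, Mul(25, 10)), -1)) = Add(-5, Pow(Add(-3, 250), -1)) = Add(-5, Pow(247, -1)) = Add(-5, Rational(1, 247)) = Rational(-1234, 247))
Pow(Add(Function('V')(Add(-7, Mul(-1, 12))), 281), 2) = Pow(Add(Rational(-1234, 247), 281), 2) = Pow(Rational(68173, 247), 2) = Rational(4647557929, 61009)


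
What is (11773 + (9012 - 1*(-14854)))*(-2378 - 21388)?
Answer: -846996474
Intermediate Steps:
(11773 + (9012 - 1*(-14854)))*(-2378 - 21388) = (11773 + (9012 + 14854))*(-23766) = (11773 + 23866)*(-23766) = 35639*(-23766) = -846996474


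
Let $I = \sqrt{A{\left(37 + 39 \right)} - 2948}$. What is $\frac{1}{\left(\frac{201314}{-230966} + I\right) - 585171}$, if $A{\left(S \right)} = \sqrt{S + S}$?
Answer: $- \frac{1}{\frac{67577403250}{115483} - i \sqrt{2948 - 2 \sqrt{38}}} \approx -1.7089 \cdot 10^{-6} - 1.5823 \cdot 10^{-10} i$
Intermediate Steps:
$A{\left(S \right)} = \sqrt{2} \sqrt{S}$ ($A{\left(S \right)} = \sqrt{2 S} = \sqrt{2} \sqrt{S}$)
$I = \sqrt{-2948 + 2 \sqrt{38}}$ ($I = \sqrt{\sqrt{2} \sqrt{37 + 39} - 2948} = \sqrt{\sqrt{2} \sqrt{76} - 2948} = \sqrt{\sqrt{2} \cdot 2 \sqrt{19} - 2948} = \sqrt{2 \sqrt{38} - 2948} = \sqrt{-2948 + 2 \sqrt{38}} \approx 54.182 i$)
$\frac{1}{\left(\frac{201314}{-230966} + I\right) - 585171} = \frac{1}{\left(\frac{201314}{-230966} + \sqrt{-2948 + 2 \sqrt{38}}\right) - 585171} = \frac{1}{\left(201314 \left(- \frac{1}{230966}\right) + \sqrt{-2948 + 2 \sqrt{38}}\right) - 585171} = \frac{1}{\left(- \frac{100657}{115483} + \sqrt{-2948 + 2 \sqrt{38}}\right) - 585171} = \frac{1}{- \frac{67577403250}{115483} + \sqrt{-2948 + 2 \sqrt{38}}}$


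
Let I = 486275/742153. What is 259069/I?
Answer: 192268835557/486275 ≈ 3.9539e+5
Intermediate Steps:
I = 486275/742153 (I = 486275*(1/742153) = 486275/742153 ≈ 0.65522)
259069/I = 259069/(486275/742153) = 259069*(742153/486275) = 192268835557/486275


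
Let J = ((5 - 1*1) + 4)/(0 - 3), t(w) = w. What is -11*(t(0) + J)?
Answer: 88/3 ≈ 29.333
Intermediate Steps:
J = -8/3 (J = ((5 - 1) + 4)/(-3) = (4 + 4)*(-1/3) = 8*(-1/3) = -8/3 ≈ -2.6667)
-11*(t(0) + J) = -11*(0 - 8/3) = -11*(-8/3) = 88/3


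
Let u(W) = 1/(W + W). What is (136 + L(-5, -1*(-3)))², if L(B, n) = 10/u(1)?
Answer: 24336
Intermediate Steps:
u(W) = 1/(2*W)
L(B, n) = 20 (L(B, n) = 10/(((½)/1)) = 10/(((½)*1)) = 10/(½) = 10*2 = 20)
(136 + L(-5, -1*(-3)))² = (136 + 20)² = 156² = 24336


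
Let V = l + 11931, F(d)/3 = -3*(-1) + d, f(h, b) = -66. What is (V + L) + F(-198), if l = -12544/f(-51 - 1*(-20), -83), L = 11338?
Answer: 754844/33 ≈ 22874.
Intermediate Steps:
F(d) = 9 + 3*d (F(d) = 3*(-3*(-1) + d) = 3*(3 + d) = 9 + 3*d)
l = 6272/33 (l = -12544/(-66) = -12544*(-1/66) = 6272/33 ≈ 190.06)
V = 399995/33 (V = 6272/33 + 11931 = 399995/33 ≈ 12121.)
(V + L) + F(-198) = (399995/33 + 11338) + (9 + 3*(-198)) = 774149/33 + (9 - 594) = 774149/33 - 585 = 754844/33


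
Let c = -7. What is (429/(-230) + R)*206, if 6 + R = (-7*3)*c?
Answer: 3296103/115 ≈ 28662.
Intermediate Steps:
R = 141 (R = -6 - 7*3*(-7) = -6 - 21*(-7) = -6 + 147 = 141)
(429/(-230) + R)*206 = (429/(-230) + 141)*206 = (429*(-1/230) + 141)*206 = (-429/230 + 141)*206 = (32001/230)*206 = 3296103/115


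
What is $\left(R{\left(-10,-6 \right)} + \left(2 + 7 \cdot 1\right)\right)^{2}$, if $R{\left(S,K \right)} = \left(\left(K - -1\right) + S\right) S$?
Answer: $25281$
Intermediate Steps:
$R{\left(S,K \right)} = S \left(1 + K + S\right)$ ($R{\left(S,K \right)} = \left(\left(K + 1\right) + S\right) S = \left(\left(1 + K\right) + S\right) S = \left(1 + K + S\right) S = S \left(1 + K + S\right)$)
$\left(R{\left(-10,-6 \right)} + \left(2 + 7 \cdot 1\right)\right)^{2} = \left(- 10 \left(1 - 6 - 10\right) + \left(2 + 7 \cdot 1\right)\right)^{2} = \left(\left(-10\right) \left(-15\right) + \left(2 + 7\right)\right)^{2} = \left(150 + 9\right)^{2} = 159^{2} = 25281$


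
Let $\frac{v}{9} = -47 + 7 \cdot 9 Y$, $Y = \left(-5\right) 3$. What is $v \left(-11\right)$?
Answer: $98208$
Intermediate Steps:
$Y = -15$
$v = -8928$ ($v = 9 \left(-47 + 7 \cdot 9 \left(-15\right)\right) = 9 \left(-47 + 63 \left(-15\right)\right) = 9 \left(-47 - 945\right) = 9 \left(-992\right) = -8928$)
$v \left(-11\right) = \left(-8928\right) \left(-11\right) = 98208$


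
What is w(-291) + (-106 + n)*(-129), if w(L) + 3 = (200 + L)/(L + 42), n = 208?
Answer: -3276998/249 ≈ -13161.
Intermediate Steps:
w(L) = -3 + (200 + L)/(42 + L) (w(L) = -3 + (200 + L)/(L + 42) = -3 + (200 + L)/(42 + L))
w(-291) + (-106 + n)*(-129) = 2*(37 - 1*(-291))/(42 - 291) + (-106 + 208)*(-129) = 2*(37 + 291)/(-249) + 102*(-129) = 2*(-1/249)*328 - 13158 = -656/249 - 13158 = -3276998/249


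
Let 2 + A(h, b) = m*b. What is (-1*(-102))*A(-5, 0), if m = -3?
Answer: -204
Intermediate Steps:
A(h, b) = -2 - 3*b
(-1*(-102))*A(-5, 0) = (-1*(-102))*(-2 - 3*0) = 102*(-2 + 0) = 102*(-2) = -204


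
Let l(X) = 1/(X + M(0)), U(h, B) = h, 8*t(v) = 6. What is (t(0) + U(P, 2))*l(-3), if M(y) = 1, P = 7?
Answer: -31/8 ≈ -3.8750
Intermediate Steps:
t(v) = ¾ (t(v) = (⅛)*6 = ¾)
l(X) = 1/(1 + X) (l(X) = 1/(X + 1) = 1/(1 + X))
(t(0) + U(P, 2))*l(-3) = (¾ + 7)/(1 - 3) = (31/4)/(-2) = (31/4)*(-½) = -31/8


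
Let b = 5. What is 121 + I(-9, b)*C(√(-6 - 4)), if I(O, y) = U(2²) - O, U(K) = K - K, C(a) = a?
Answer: 121 + 9*I*√10 ≈ 121.0 + 28.461*I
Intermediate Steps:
U(K) = 0
I(O, y) = -O (I(O, y) = 0 - O = -O)
121 + I(-9, b)*C(√(-6 - 4)) = 121 + (-1*(-9))*√(-6 - 4) = 121 + 9*√(-10) = 121 + 9*(I*√10) = 121 + 9*I*√10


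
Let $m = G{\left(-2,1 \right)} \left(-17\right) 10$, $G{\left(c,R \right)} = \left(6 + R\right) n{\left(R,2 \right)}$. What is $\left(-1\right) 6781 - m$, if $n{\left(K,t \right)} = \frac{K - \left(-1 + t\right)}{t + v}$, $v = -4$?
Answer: $-6781$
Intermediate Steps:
$n{\left(K,t \right)} = \frac{1 + K - t}{-4 + t}$ ($n{\left(K,t \right)} = \frac{K - \left(-1 + t\right)}{t - 4} = \frac{1 + K - t}{-4 + t}$)
$G{\left(c,R \right)} = \left(\frac{1}{2} - \frac{R}{2}\right) \left(6 + R\right)$ ($G{\left(c,R \right)} = \left(6 + R\right) \frac{1 + R - 2}{-4 + 2} = \left(6 + R\right) \frac{1 + R - 2}{-2} = \left(6 + R\right) \left(- \frac{-1 + R}{2}\right) = \left(6 + R\right) \left(\frac{1}{2} - \frac{R}{2}\right) = \left(\frac{1}{2} - \frac{R}{2}\right) \left(6 + R\right)$)
$m = 0$ ($m = - \frac{\left(-1 + 1\right) \left(6 + 1\right)}{2} \left(-17\right) 10 = \left(- \frac{1}{2}\right) 0 \cdot 7 \left(-17\right) 10 = 0 \left(-17\right) 10 = 0 \cdot 10 = 0$)
$\left(-1\right) 6781 - m = \left(-1\right) 6781 - 0 = -6781 + 0 = -6781$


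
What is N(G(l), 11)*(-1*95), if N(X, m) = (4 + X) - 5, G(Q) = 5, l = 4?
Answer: -380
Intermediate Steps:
N(X, m) = -1 + X
N(G(l), 11)*(-1*95) = (-1 + 5)*(-1*95) = 4*(-95) = -380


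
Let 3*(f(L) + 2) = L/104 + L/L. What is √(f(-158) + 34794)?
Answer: 5*√940771/26 ≈ 186.53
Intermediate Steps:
f(L) = -5/3 + L/312 (f(L) = -2 + (L/104 + L/L)/3 = -2 + (L*(1/104) + 1)/3 = -2 + (L/104 + 1)/3 = -2 + (1 + L/104)/3 = -2 + (⅓ + L/312) = -5/3 + L/312)
√(f(-158) + 34794) = √((-5/3 + (1/312)*(-158)) + 34794) = √((-5/3 - 79/156) + 34794) = √(-113/52 + 34794) = √(1809175/52) = 5*√940771/26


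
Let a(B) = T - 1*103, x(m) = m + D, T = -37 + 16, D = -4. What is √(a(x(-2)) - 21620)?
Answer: 12*I*√151 ≈ 147.46*I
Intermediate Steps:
T = -21
x(m) = -4 + m (x(m) = m - 4 = -4 + m)
a(B) = -124 (a(B) = -21 - 1*103 = -21 - 103 = -124)
√(a(x(-2)) - 21620) = √(-124 - 21620) = √(-21744) = 12*I*√151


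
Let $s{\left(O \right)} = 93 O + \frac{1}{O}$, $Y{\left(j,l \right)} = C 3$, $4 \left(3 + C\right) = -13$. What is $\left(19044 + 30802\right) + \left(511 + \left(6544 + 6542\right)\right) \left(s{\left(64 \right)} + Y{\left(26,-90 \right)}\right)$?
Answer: $\frac{5166365357}{64} \approx 8.0724 \cdot 10^{7}$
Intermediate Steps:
$C = - \frac{25}{4}$ ($C = -3 + \frac{1}{4} \left(-13\right) = -3 - \frac{13}{4} = - \frac{25}{4} \approx -6.25$)
$Y{\left(j,l \right)} = - \frac{75}{4}$ ($Y{\left(j,l \right)} = \left(- \frac{25}{4}\right) 3 = - \frac{75}{4}$)
$s{\left(O \right)} = \frac{1}{O} + 93 O$
$\left(19044 + 30802\right) + \left(511 + \left(6544 + 6542\right)\right) \left(s{\left(64 \right)} + Y{\left(26,-90 \right)}\right) = \left(19044 + 30802\right) + \left(511 + \left(6544 + 6542\right)\right) \left(\left(\frac{1}{64} + 93 \cdot 64\right) - \frac{75}{4}\right) = 49846 + \left(511 + 13086\right) \left(\left(\frac{1}{64} + 5952\right) - \frac{75}{4}\right) = 49846 + 13597 \left(\frac{380929}{64} - \frac{75}{4}\right) = 49846 + 13597 \cdot \frac{379729}{64} = 49846 + \frac{5163175213}{64} = \frac{5166365357}{64}$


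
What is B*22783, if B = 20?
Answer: 455660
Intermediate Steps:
B*22783 = 20*22783 = 455660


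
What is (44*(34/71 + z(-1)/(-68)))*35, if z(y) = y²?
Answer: 862785/1207 ≈ 714.82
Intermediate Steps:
(44*(34/71 + z(-1)/(-68)))*35 = (44*(34/71 + (-1)²/(-68)))*35 = (44*(34*(1/71) + 1*(-1/68)))*35 = (44*(34/71 - 1/68))*35 = (44*(2241/4828))*35 = (24651/1207)*35 = 862785/1207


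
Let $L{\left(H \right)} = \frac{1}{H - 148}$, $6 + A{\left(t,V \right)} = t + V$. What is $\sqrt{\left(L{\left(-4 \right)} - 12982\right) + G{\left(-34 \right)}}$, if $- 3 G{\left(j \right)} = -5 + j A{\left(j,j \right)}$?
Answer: $\frac{i \sqrt{79818582}}{76} \approx 117.55 i$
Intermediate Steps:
$A{\left(t,V \right)} = -6 + V + t$ ($A{\left(t,V \right)} = -6 + \left(t + V\right) = -6 + \left(V + t\right) = -6 + V + t$)
$L{\left(H \right)} = \frac{1}{-148 + H}$
$G{\left(j \right)} = \frac{5}{3} - \frac{j \left(-6 + 2 j\right)}{3}$ ($G{\left(j \right)} = - \frac{-5 + j \left(-6 + j + j\right)}{3} = - \frac{-5 + j \left(-6 + 2 j\right)}{3} = \frac{5}{3} - \frac{j \left(-6 + 2 j\right)}{3}$)
$\sqrt{\left(L{\left(-4 \right)} - 12982\right) + G{\left(-34 \right)}} = \sqrt{\left(\frac{1}{-148 - 4} - 12982\right) + \left(\frac{5}{3} - - \frac{68 \left(-3 - 34\right)}{3}\right)} = \sqrt{\left(\frac{1}{-152} - 12982\right) + \left(\frac{5}{3} - \left(- \frac{68}{3}\right) \left(-37\right)\right)} = \sqrt{\left(- \frac{1}{152} - 12982\right) + \left(\frac{5}{3} - \frac{2516}{3}\right)} = \sqrt{- \frac{1973265}{152} - 837} = \sqrt{- \frac{2100489}{152}} = \frac{i \sqrt{79818582}}{76}$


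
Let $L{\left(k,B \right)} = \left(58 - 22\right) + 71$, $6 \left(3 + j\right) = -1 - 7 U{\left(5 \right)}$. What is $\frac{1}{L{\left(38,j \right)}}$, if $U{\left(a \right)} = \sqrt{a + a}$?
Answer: $\frac{1}{107} \approx 0.0093458$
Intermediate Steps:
$U{\left(a \right)} = \sqrt{2} \sqrt{a}$ ($U{\left(a \right)} = \sqrt{2 a} = \sqrt{2} \sqrt{a}$)
$j = - \frac{19}{6} - \frac{7 \sqrt{10}}{6}$ ($j = -3 + \frac{-1 - 7 \sqrt{2} \sqrt{5}}{6} = -3 + \frac{-1 - 7 \sqrt{10}}{6} = -3 - \left(\frac{1}{6} + \frac{7 \sqrt{10}}{6}\right) = - \frac{19}{6} - \frac{7 \sqrt{10}}{6} \approx -6.856$)
$L{\left(k,B \right)} = 107$ ($L{\left(k,B \right)} = 36 + 71 = 107$)
$\frac{1}{L{\left(38,j \right)}} = \frac{1}{107}$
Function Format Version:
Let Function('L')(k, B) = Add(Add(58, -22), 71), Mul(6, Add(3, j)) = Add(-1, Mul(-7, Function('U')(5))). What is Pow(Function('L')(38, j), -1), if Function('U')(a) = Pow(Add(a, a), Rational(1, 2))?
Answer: Rational(1, 107) ≈ 0.0093458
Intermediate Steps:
Function('U')(a) = Mul(Pow(2, Rational(1, 2)), Pow(a, Rational(1, 2))) (Function('U')(a) = Pow(Mul(2, a), Rational(1, 2)) = Mul(Pow(2, Rational(1, 2)), Pow(a, Rational(1, 2))))
j = Add(Rational(-19, 6), Mul(Rational(-7, 6), Pow(10, Rational(1, 2)))) (j = Add(-3, Mul(Rational(1, 6), Add(-1, Mul(-7, Mul(Pow(2, Rational(1, 2)), Pow(5, Rational(1, 2))))))) = Add(-3, Mul(Rational(1, 6), Add(-1, Mul(-7, Pow(10, Rational(1, 2)))))) = Add(-3, Add(Rational(-1, 6), Mul(Rational(-7, 6), Pow(10, Rational(1, 2))))) = Add(Rational(-19, 6), Mul(Rational(-7, 6), Pow(10, Rational(1, 2)))) ≈ -6.8560)
Function('L')(k, B) = 107 (Function('L')(k, B) = Add(36, 71) = 107)
Pow(Function('L')(38, j), -1) = Pow(107, -1) = Rational(1, 107)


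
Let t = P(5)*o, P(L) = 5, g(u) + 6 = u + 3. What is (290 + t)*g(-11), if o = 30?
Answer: -6160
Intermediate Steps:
g(u) = -3 + u (g(u) = -6 + (u + 3) = -6 + (3 + u) = -3 + u)
t = 150 (t = 5*30 = 150)
(290 + t)*g(-11) = (290 + 150)*(-3 - 11) = 440*(-14) = -6160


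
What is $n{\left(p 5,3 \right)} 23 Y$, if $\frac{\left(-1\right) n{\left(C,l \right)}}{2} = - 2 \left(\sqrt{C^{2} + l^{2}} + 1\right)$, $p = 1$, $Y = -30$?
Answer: $-2760 - 2760 \sqrt{34} \approx -18853.0$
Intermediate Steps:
$n{\left(C,l \right)} = 4 + 4 \sqrt{C^{2} + l^{2}}$ ($n{\left(C,l \right)} = - 2 \left(- 2 \left(\sqrt{C^{2} + l^{2}} + 1\right)\right) = - 2 \left(- 2 \left(1 + \sqrt{C^{2} + l^{2}}\right)\right) = - 2 \left(-2 - 2 \sqrt{C^{2} + l^{2}}\right) = 4 + 4 \sqrt{C^{2} + l^{2}}$)
$n{\left(p 5,3 \right)} 23 Y = \left(4 + 4 \sqrt{\left(1 \cdot 5\right)^{2} + 3^{2}}\right) 23 \left(-30\right) = \left(4 + 4 \sqrt{5^{2} + 9}\right) 23 \left(-30\right) = \left(4 + 4 \sqrt{25 + 9}\right) 23 \left(-30\right) = \left(4 + 4 \sqrt{34}\right) 23 \left(-30\right) = \left(92 + 92 \sqrt{34}\right) \left(-30\right) = -2760 - 2760 \sqrt{34}$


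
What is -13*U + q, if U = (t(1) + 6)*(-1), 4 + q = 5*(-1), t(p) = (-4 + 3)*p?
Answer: 56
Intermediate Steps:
t(p) = -p
q = -9 (q = -4 + 5*(-1) = -4 - 5 = -9)
U = -5 (U = (-1*1 + 6)*(-1) = (-1 + 6)*(-1) = 5*(-1) = -5)
-13*U + q = -13*(-5) - 9 = 65 - 9 = 56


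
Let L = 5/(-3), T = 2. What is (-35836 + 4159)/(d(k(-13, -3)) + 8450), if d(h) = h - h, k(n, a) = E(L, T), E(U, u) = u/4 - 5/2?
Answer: -31677/8450 ≈ -3.7488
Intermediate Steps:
L = -5/3 (L = 5*(-1/3) = -5/3 ≈ -1.6667)
E(U, u) = -5/2 + u/4 (E(U, u) = u*(1/4) - 5*1/2 = u/4 - 5/2 = -5/2 + u/4)
k(n, a) = -2 (k(n, a) = -5/2 + (1/4)*2 = -5/2 + 1/2 = -2)
d(h) = 0
(-35836 + 4159)/(d(k(-13, -3)) + 8450) = (-35836 + 4159)/(0 + 8450) = -31677/8450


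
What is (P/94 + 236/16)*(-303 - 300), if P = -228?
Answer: -1397151/188 ≈ -7431.7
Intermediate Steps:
(P/94 + 236/16)*(-303 - 300) = (-228/94 + 236/16)*(-303 - 300) = (-228*1/94 + 236*(1/16))*(-603) = (-114/47 + 59/4)*(-603) = (2317/188)*(-603) = -1397151/188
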